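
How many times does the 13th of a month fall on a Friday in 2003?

The 13th falls on a Friday when the month's 13th has weekday Fri.
Jan 13 is Mon; Feb 13 is Thu; Mar 13 is Thu; Apr 13 is Sun; May 13 is Tue; Jun 13 is Fri ✓; Jul 13 is Sun; Aug 13 is Wed; Sep 13 is Sat; Oct 13 is Mon; Nov 13 is Thu; Dec 13 is Sat.
Friday the 13ths: Jun.

1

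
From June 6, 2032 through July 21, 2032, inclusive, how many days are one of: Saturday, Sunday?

June 6, 2032 is a Sunday.
From June 6, 2032 to July 21, 2032 is 46 days inclusive.
46 = 7 × 6 + 4, so there are 6 full weeks plus 4 extra days.
Each full week contributes 2 days from the set (Sat, Sun): 6 × 2 = 12.
The 4 extra days are Sunday, Monday, Tuesday, Wednesday — 1 of them qualifies.
Total: 12 + 1 = 13.

13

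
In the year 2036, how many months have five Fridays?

A month has five Fridays exactly when Friday falls within its first (length − 28) days.
Jan: 31 days, starts Tue → 5 of Tue, Wed, Thu
Feb: 29 days, starts Fri → 5 of Fri ✓
Mar: 31 days, starts Sat → 5 of Sat, Sun, Mon
Apr: 30 days, starts Tue → 5 of Tue, Wed
May: 31 days, starts Thu → 5 of Thu, Fri, Sat ✓
Jun: 30 days, starts Sun → 5 of Sun, Mon
Jul: 31 days, starts Tue → 5 of Tue, Wed, Thu
Aug: 31 days, starts Fri → 5 of Fri, Sat, Sun ✓
Sep: 30 days, starts Mon → 5 of Mon, Tue
Oct: 31 days, starts Wed → 5 of Wed, Thu, Fri ✓
Nov: 30 days, starts Sat → 5 of Sat, Sun
Dec: 31 days, starts Mon → 5 of Mon, Tue, Wed
Months with five Fridays: Feb, May, Aug, Oct.

4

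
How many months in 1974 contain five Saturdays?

4

A month has five Saturdays exactly when Saturday falls within its first (length − 28) days.
Jan: 31 days, starts Tue → 5 of Tue, Wed, Thu
Feb: 28 days, starts Fri → 5 of (none)
Mar: 31 days, starts Fri → 5 of Fri, Sat, Sun ✓
Apr: 30 days, starts Mon → 5 of Mon, Tue
May: 31 days, starts Wed → 5 of Wed, Thu, Fri
Jun: 30 days, starts Sat → 5 of Sat, Sun ✓
Jul: 31 days, starts Mon → 5 of Mon, Tue, Wed
Aug: 31 days, starts Thu → 5 of Thu, Fri, Sat ✓
Sep: 30 days, starts Sun → 5 of Sun, Mon
Oct: 31 days, starts Tue → 5 of Tue, Wed, Thu
Nov: 30 days, starts Fri → 5 of Fri, Sat ✓
Dec: 31 days, starts Sun → 5 of Sun, Mon, Tue
Months with five Saturdays: Mar, Jun, Aug, Nov.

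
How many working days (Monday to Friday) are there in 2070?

261

January 1, 2070 is a Wednesday.
The range spans 365 days (inclusive of both endpoints).
365 = 7 × 52 + 1, so there are 52 full weeks plus 1 extra day.
Each full week contributes 5 weekdays (Mon–Fri): 52 × 5 = 260.
The 1 extra day is Wed — 1 of them qualifies.
Total: 260 + 1 = 261.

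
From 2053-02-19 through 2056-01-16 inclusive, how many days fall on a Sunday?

152 Sundays

2053-02-19 is a Wednesday.
That's 1062 days from start to end, counting both.
1062 = 7 × 151 + 5, so there are 151 full weeks plus 5 extra days.
Each full week contributes one Sunday: 151 so far.
The 5 extra days are Wednesday, Thursday, Friday, Saturday, Sunday — 1 of them qualifies.
Total: 151 + 1 = 152.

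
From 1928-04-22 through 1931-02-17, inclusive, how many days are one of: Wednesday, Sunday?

1928-04-22 is a Sunday.
That's 1032 days from start to end, counting both.
1032 = 7 × 147 + 3, so there are 147 full weeks plus 3 extra days.
Each full week contributes 2 days from the set (Wed, Sun): 147 × 2 = 294.
The 3 extra days are Sun, Mon, Tue — 1 of them qualifies.
Total: 294 + 1 = 295.

295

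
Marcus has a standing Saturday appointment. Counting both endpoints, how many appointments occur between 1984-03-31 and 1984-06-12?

1984-03-31 is a Saturday.
That's 74 days from start to end, counting both.
74 = 7 × 10 + 4, so there are 10 full weeks plus 4 extra days.
Each full week contributes one Saturday: 10 so far.
The 4 extra days are Sat, Sun, Mon, Tue — 1 of them qualifies.
Total: 10 + 1 = 11.

11 Saturdays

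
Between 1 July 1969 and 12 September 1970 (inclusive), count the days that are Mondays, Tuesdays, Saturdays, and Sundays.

250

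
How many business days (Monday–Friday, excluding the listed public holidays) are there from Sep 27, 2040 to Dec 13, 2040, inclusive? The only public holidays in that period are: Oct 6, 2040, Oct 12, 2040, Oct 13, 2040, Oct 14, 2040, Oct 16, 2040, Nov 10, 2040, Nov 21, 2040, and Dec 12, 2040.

52 business days

Sep 27, 2040 is a Thursday.
That's 78 days from start to end, counting both.
78 = 7 × 11 + 1, so there are 11 full weeks plus 1 extra day.
Each full week contributes 5 weekdays (Mon–Fri): 11 × 5 = 55.
The 1 extra day is Thursday — 1 of them qualifies.
Total: 55 + 1 = 56.
Holidays: Oct 6, 2040 (Sat); Oct 12, 2040 (Fri); Oct 13, 2040 (Sat); Oct 14, 2040 (Sun); Oct 16, 2040 (Tue); Nov 10, 2040 (Sat); Nov 21, 2040 (Wed); Dec 12, 2040 (Wed).
4 of the 8 holidays fall on weekdays; the rest are weekends and were already excluded.
Business days: 56 − 4 = 52.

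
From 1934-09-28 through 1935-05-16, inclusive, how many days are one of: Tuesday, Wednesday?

66

1934-09-28 is a Friday.
That's 231 days from start to end, counting both.
231 = 7 × 33, so the span is exactly 33 full weeks.
Each full week contributes 2 days from the set (Tue, Wed): 33 × 2 = 66.
Total: 66.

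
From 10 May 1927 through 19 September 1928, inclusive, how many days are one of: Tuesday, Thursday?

10 May 1927 is a Tuesday.
That's 499 days from start to end, counting both.
499 = 7 × 71 + 2, so there are 71 full weeks plus 2 extra days.
Each full week contributes 2 days from the set (Tue, Thu): 71 × 2 = 142.
The 2 extra days are Tue, Wed — 1 of them qualifies.
Total: 142 + 1 = 143.

143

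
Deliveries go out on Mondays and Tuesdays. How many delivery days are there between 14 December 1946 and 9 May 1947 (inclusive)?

42

14 December 1946 is a Saturday.
From 14 December 1946 to 9 May 1947 is 147 days inclusive.
147 = 7 × 21, so the span is exactly 21 full weeks.
Each full week contributes 2 days from the set (Mon, Tue): 21 × 2 = 42.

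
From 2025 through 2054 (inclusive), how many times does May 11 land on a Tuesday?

4

Day of week of May 11 in each year:
2025: Sun, 2026: Mon, 2027: Tue ✓, 2028: Thu, 2029: Fri, 2030: Sat, 2031: Sun, 2032: Tue ✓, 2033: Wed, 2034: Thu, 2035: Fri, 2036: Sun, 2037: Mon, 2038: Tue ✓, 2039: Wed, 2040: Fri, 2041: Sat, 2042: Sun, 2043: Mon, 2044: Wed, 2045: Thu, 2046: Fri, 2047: Sat, 2048: Mon, 2049: Tue ✓, 2050: Wed, 2051: Thu, 2052: Sat, 2053: Sun, 2054: Mon
Tuesdays: 2027, 2032, 2038, 2049.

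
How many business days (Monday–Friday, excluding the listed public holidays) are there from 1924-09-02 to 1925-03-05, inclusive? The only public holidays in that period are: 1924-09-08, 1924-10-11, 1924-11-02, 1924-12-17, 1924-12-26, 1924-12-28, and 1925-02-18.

129 business days

1924-09-02 is a Tuesday.
That's 185 days from start to end, counting both.
185 = 7 × 26 + 3, so there are 26 full weeks plus 3 extra days.
Each full week contributes 5 weekdays (Mon–Fri): 26 × 5 = 130.
The 3 extra days are Tue, Wed, Thu — 3 of them qualify.
Total: 130 + 3 = 133.
Holidays: 1924-09-08 (Mon); 1924-10-11 (Sat); 1924-11-02 (Sun); 1924-12-17 (Wed); 1924-12-26 (Fri); 1924-12-28 (Sun); 1925-02-18 (Wed).
4 of the 7 holidays fall on weekdays; the rest are weekends and were already excluded.
Business days: 133 − 4 = 129.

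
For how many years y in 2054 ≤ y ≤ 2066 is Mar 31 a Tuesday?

2

Day of week of March 31 in each year:
2054: Tue ✓, 2055: Wed, 2056: Fri, 2057: Sat, 2058: Sun, 2059: Mon, 2060: Wed, 2061: Thu, 2062: Fri, 2063: Sat, 2064: Mon, 2065: Tue ✓, 2066: Wed
Tuesdays: 2054, 2065.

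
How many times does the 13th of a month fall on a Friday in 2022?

1

The 13th falls on a Friday when the month's 13th has weekday Fri.
Jan 13 is Thu; Feb 13 is Sun; Mar 13 is Sun; Apr 13 is Wed; May 13 is Fri ✓; Jun 13 is Mon; Jul 13 is Wed; Aug 13 is Sat; Sep 13 is Tue; Oct 13 is Thu; Nov 13 is Sun; Dec 13 is Tue.
Friday the 13ths: May.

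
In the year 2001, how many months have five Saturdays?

4

A month has five Saturdays exactly when Saturday falls within its first (length − 28) days.
Jan: 31 days, starts Mon → 5 of Mon, Tue, Wed
Feb: 28 days, starts Thu → 5 of (none)
Mar: 31 days, starts Thu → 5 of Thu, Fri, Sat ✓
Apr: 30 days, starts Sun → 5 of Sun, Mon
May: 31 days, starts Tue → 5 of Tue, Wed, Thu
Jun: 30 days, starts Fri → 5 of Fri, Sat ✓
Jul: 31 days, starts Sun → 5 of Sun, Mon, Tue
Aug: 31 days, starts Wed → 5 of Wed, Thu, Fri
Sep: 30 days, starts Sat → 5 of Sat, Sun ✓
Oct: 31 days, starts Mon → 5 of Mon, Tue, Wed
Nov: 30 days, starts Thu → 5 of Thu, Fri
Dec: 31 days, starts Sat → 5 of Sat, Sun, Mon ✓
Months with five Saturdays: Mar, Jun, Sep, Dec.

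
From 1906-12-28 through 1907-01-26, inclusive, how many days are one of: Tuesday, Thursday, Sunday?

1906-12-28 is a Friday.
From 1906-12-28 to 1907-01-26 is 30 days inclusive.
30 = 7 × 4 + 2, so there are 4 full weeks plus 2 extra days.
Each full week contributes 3 days from the set (Tue, Thu, Sun): 4 × 3 = 12.
The 2 extra days are Fri, Sat — none qualify.
Total: 12 + 0 = 12.

12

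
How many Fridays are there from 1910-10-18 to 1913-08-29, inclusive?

1910-10-18 is a Tuesday.
From 1910-10-18 to 1913-08-29 is 1047 days inclusive.
1047 = 7 × 149 + 4, so there are 149 full weeks plus 4 extra days.
Each full week contributes one Friday: 149 so far.
The 4 extra days are Tuesday, Wednesday, Thursday, Friday — 1 of them qualifies.
Total: 149 + 1 = 150.

150 Fridays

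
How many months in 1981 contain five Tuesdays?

4

A month has five Tuesdays exactly when Tuesday falls within its first (length − 28) days.
Jan: 31 days, starts Thu → 5 of Thu, Fri, Sat
Feb: 28 days, starts Sun → 5 of (none)
Mar: 31 days, starts Sun → 5 of Sun, Mon, Tue ✓
Apr: 30 days, starts Wed → 5 of Wed, Thu
May: 31 days, starts Fri → 5 of Fri, Sat, Sun
Jun: 30 days, starts Mon → 5 of Mon, Tue ✓
Jul: 31 days, starts Wed → 5 of Wed, Thu, Fri
Aug: 31 days, starts Sat → 5 of Sat, Sun, Mon
Sep: 30 days, starts Tue → 5 of Tue, Wed ✓
Oct: 31 days, starts Thu → 5 of Thu, Fri, Sat
Nov: 30 days, starts Sun → 5 of Sun, Mon
Dec: 31 days, starts Tue → 5 of Tue, Wed, Thu ✓
Months with five Tuesdays: Mar, Jun, Sep, Dec.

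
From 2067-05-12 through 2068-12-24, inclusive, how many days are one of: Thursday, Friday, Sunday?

2067-05-12 is a Thursday.
The range spans 593 days (inclusive of both endpoints).
593 = 7 × 84 + 5, so there are 84 full weeks plus 5 extra days.
Each full week contributes 3 days from the set (Thu, Fri, Sun): 84 × 3 = 252.
The 5 extra days are Thu, Fri, Sat, Sun, Mon — 3 of them qualify.
Total: 252 + 3 = 255.

255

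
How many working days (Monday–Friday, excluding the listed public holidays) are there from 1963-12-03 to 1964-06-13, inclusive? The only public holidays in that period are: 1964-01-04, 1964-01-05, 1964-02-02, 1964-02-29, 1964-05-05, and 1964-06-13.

1963-12-03 is a Tuesday.
The range spans 194 days (inclusive of both endpoints).
194 = 7 × 27 + 5, so there are 27 full weeks plus 5 extra days.
Each full week contributes 5 weekdays (Mon–Fri): 27 × 5 = 135.
The 5 extra days are Tue, Wed, Thu, Fri, Sat — 4 of them qualify.
Total: 135 + 4 = 139.
Holidays: 1964-01-04 (Sat); 1964-01-05 (Sun); 1964-02-02 (Sun); 1964-02-29 (Sat); 1964-05-05 (Tue); 1964-06-13 (Sat).
1 of the 6 holidays fall on weekdays; the rest are weekends and were already excluded.
Business days: 139 − 1 = 138.

138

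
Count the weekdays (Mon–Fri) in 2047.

261 weekdays

Jan 1, 2047 is a Tuesday.
The range spans 365 days (inclusive of both endpoints).
365 = 7 × 52 + 1, so there are 52 full weeks plus 1 extra day.
Each full week contributes 5 weekdays (Mon–Fri): 52 × 5 = 260.
The 1 extra day is Tuesday — 1 of them qualifies.
Total: 260 + 1 = 261.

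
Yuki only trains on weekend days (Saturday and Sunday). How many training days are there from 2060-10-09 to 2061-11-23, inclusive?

118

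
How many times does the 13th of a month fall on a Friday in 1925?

The 13th falls on a Friday when the month's 13th has weekday Fri.
Jan 13 is Tue; Feb 13 is Fri ✓; Mar 13 is Fri ✓; Apr 13 is Mon; May 13 is Wed; Jun 13 is Sat; Jul 13 is Mon; Aug 13 is Thu; Sep 13 is Sun; Oct 13 is Tue; Nov 13 is Fri ✓; Dec 13 is Sun.
Friday the 13ths: Feb, Mar, Nov.

3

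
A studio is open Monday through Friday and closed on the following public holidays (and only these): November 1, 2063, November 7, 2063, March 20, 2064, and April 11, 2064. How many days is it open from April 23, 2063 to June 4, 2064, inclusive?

289

April 23, 2063 is a Monday.
That's 409 days from start to end, counting both.
409 = 7 × 58 + 3, so there are 58 full weeks plus 3 extra days.
Each full week contributes 5 weekdays (Mon–Fri): 58 × 5 = 290.
The 3 extra days are Mon, Tue, Wed — 3 of them qualify.
Total: 290 + 3 = 293.
Holidays: November 1, 2063 (Thu); November 7, 2063 (Wed); March 20, 2064 (Thu); April 11, 2064 (Fri).
All 4 holidays fall on weekdays, so subtract 4.
Business days: 293 − 4 = 289.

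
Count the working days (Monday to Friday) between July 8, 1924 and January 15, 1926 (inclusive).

399

July 8, 1924 is a Tuesday.
That's 557 days from start to end, counting both.
557 = 7 × 79 + 4, so there are 79 full weeks plus 4 extra days.
Each full week contributes 5 weekdays (Mon–Fri): 79 × 5 = 395.
The 4 extra days are Tue, Wed, Thu, Fri — 4 of them qualify.
Total: 395 + 4 = 399.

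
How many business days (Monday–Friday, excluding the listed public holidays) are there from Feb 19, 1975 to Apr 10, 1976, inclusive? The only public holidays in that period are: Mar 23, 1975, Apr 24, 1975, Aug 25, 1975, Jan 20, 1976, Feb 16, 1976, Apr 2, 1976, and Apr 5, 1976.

Feb 19, 1975 is a Wednesday.
The range spans 417 days (inclusive of both endpoints).
417 = 7 × 59 + 4, so there are 59 full weeks plus 4 extra days.
Each full week contributes 5 weekdays (Mon–Fri): 59 × 5 = 295.
The 4 extra days are Wed, Thu, Fri, Sat — 3 of them qualify.
Total: 295 + 3 = 298.
Holidays: Mar 23, 1975 (Sun); Apr 24, 1975 (Thu); Aug 25, 1975 (Mon); Jan 20, 1976 (Tue); Feb 16, 1976 (Mon); Apr 2, 1976 (Fri); Apr 5, 1976 (Mon).
6 of the 7 holidays fall on weekdays; the rest are weekends and were already excluded.
Business days: 298 − 6 = 292.

292 business days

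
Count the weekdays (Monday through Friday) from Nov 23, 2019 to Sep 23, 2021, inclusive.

479 weekdays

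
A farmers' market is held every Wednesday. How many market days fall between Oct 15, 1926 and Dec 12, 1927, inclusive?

Oct 15, 1926 is a Friday.
The range spans 424 days (inclusive of both endpoints).
424 = 7 × 60 + 4, so there are 60 full weeks plus 4 extra days.
Each full week contributes one Wednesday: 60 so far.
The 4 extra days are Friday, Saturday, Sunday, Monday — none qualify.
Total: 60 + 0 = 60.

60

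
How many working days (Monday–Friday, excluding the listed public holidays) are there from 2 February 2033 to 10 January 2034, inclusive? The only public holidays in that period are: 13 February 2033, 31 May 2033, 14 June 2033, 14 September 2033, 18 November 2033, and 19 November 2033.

2 February 2033 is a Wednesday.
That's 343 days from start to end, counting both.
343 = 7 × 49, so the span is exactly 49 full weeks.
Each full week contributes 5 weekdays (Mon–Fri): 49 × 5 = 245.
Total: 245.
Holidays: 13 February 2033 (Sun); 31 May 2033 (Tue); 14 June 2033 (Tue); 14 September 2033 (Wed); 18 November 2033 (Fri); 19 November 2033 (Sat).
4 of the 6 holidays fall on weekdays; the rest are weekends and were already excluded.
Business days: 245 − 4 = 241.

241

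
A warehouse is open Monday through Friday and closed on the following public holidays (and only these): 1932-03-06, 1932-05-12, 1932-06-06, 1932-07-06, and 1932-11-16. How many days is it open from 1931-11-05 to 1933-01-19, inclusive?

1931-11-05 is a Thursday.
The range spans 442 days (inclusive of both endpoints).
442 = 7 × 63 + 1, so there are 63 full weeks plus 1 extra day.
Each full week contributes 5 weekdays (Mon–Fri): 63 × 5 = 315.
The 1 extra day is Thu — 1 of them qualifies.
Total: 315 + 1 = 316.
Holidays: 1932-03-06 (Sun); 1932-05-12 (Thu); 1932-06-06 (Mon); 1932-07-06 (Wed); 1932-11-16 (Wed).
4 of the 5 holidays fall on weekdays; the rest are weekends and were already excluded.
Business days: 316 − 4 = 312.

312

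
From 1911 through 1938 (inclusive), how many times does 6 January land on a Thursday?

Day of week of January 6 in each year:
1911: Fri, 1912: Sat, 1913: Mon, 1914: Tue, 1915: Wed, 1916: Thu ✓, 1917: Sat, 1918: Sun, 1919: Mon, 1920: Tue, 1921: Thu ✓, 1922: Fri, 1923: Sat, 1924: Sun, 1925: Tue, 1926: Wed, 1927: Thu ✓, 1928: Fri, 1929: Sun, 1930: Mon, 1931: Tue, 1932: Wed, 1933: Fri, 1934: Sat, 1935: Sun, 1936: Mon, 1937: Wed, 1938: Thu ✓
Thursdays: 1916, 1921, 1927, 1938.

4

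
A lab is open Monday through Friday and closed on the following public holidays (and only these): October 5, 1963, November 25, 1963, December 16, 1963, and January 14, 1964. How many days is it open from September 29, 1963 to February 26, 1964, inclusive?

105

September 29, 1963 is a Sunday.
That's 151 days from start to end, counting both.
151 = 7 × 21 + 4, so there are 21 full weeks plus 4 extra days.
Each full week contributes 5 weekdays (Mon–Fri): 21 × 5 = 105.
The 4 extra days are Sunday, Monday, Tuesday, Wednesday — 3 of them qualify.
Total: 105 + 3 = 108.
Holidays: October 5, 1963 (Sat); November 25, 1963 (Mon); December 16, 1963 (Mon); January 14, 1964 (Tue).
3 of the 4 holidays fall on weekdays; the rest are weekends and were already excluded.
Business days: 108 − 3 = 105.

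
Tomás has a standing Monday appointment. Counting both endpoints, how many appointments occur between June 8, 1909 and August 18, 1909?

10 Mondays

June 8, 1909 is a Tuesday.
That's 72 days from start to end, counting both.
72 = 7 × 10 + 2, so there are 10 full weeks plus 2 extra days.
Each full week contributes one Monday: 10 so far.
The 2 extra days are Tuesday, Wednesday — none qualify.
Total: 10 + 0 = 10.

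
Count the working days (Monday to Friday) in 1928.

January 1, 1928 is a Sunday.
From January 1, 1928 to December 31, 1928 is 366 days inclusive.
366 = 7 × 52 + 2, so there are 52 full weeks plus 2 extra days.
Each full week contributes 5 weekdays (Mon–Fri): 52 × 5 = 260.
The 2 extra days are Sun, Mon — 1 of them qualifies.
Total: 260 + 1 = 261.

261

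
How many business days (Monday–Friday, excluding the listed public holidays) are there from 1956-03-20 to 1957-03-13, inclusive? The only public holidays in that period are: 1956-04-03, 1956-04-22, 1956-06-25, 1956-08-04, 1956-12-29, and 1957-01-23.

1956-03-20 is a Tuesday.
That's 359 days from start to end, counting both.
359 = 7 × 51 + 2, so there are 51 full weeks plus 2 extra days.
Each full week contributes 5 weekdays (Mon–Fri): 51 × 5 = 255.
The 2 extra days are Tuesday, Wednesday — 2 of them qualify.
Total: 255 + 2 = 257.
Holidays: 1956-04-03 (Tue); 1956-04-22 (Sun); 1956-06-25 (Mon); 1956-08-04 (Sat); 1956-12-29 (Sat); 1957-01-23 (Wed).
3 of the 6 holidays fall on weekdays; the rest are weekends and were already excluded.
Business days: 257 − 3 = 254.

254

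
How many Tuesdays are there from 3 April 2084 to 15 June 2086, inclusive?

3 April 2084 is a Monday.
The range spans 804 days (inclusive of both endpoints).
804 = 7 × 114 + 6, so there are 114 full weeks plus 6 extra days.
Each full week contributes one Tuesday: 114 so far.
The 6 extra days are Mon, Tue, Wed, Thu, Fri, Sat — 1 of them qualifies.
Total: 114 + 1 = 115.

115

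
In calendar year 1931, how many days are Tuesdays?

52

Jan 1, 1931 is a Thursday.
From Jan 1, 1931 to Dec 31, 1931 is 365 days inclusive.
365 = 7 × 52 + 1, so there are 52 full weeks plus 1 extra day.
Each full week contributes one Tuesday: 52 so far.
The 1 extra day is Thu — none qualify.
Total: 52 + 0 = 52.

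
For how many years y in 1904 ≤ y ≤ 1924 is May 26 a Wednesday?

Day of week of May 26 in each year:
1904: Thu, 1905: Fri, 1906: Sat, 1907: Sun, 1908: Tue, 1909: Wed ✓, 1910: Thu, 1911: Fri, 1912: Sun, 1913: Mon, 1914: Tue, 1915: Wed ✓, 1916: Fri, 1917: Sat, 1918: Sun, 1919: Mon, 1920: Wed ✓, 1921: Thu, 1922: Fri, 1923: Sat, 1924: Mon
Wednesdays: 1909, 1915, 1920.

3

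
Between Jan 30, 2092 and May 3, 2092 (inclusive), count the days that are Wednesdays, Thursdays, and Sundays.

41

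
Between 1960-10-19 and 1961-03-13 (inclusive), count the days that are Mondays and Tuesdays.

1960-10-19 is a Wednesday.
That's 146 days from start to end, counting both.
146 = 7 × 20 + 6, so there are 20 full weeks plus 6 extra days.
Each full week contributes 2 days from the set (Mon, Tue): 20 × 2 = 40.
The 6 extra days are Wed, Thu, Fri, Sat, Sun, Mon — 1 of them qualifies.
Total: 40 + 1 = 41.

41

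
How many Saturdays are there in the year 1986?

1986-01-01 is a Wednesday.
That's 365 days from start to end, counting both.
365 = 7 × 52 + 1, so there are 52 full weeks plus 1 extra day.
Each full week contributes one Saturday: 52 so far.
The 1 extra day is Wednesday — none qualify.
Total: 52 + 0 = 52.

52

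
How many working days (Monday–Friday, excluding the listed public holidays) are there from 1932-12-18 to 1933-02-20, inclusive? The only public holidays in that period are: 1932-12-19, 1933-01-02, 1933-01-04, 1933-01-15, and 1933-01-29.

43 working days

1932-12-18 is a Sunday.
That's 65 days from start to end, counting both.
65 = 7 × 9 + 2, so there are 9 full weeks plus 2 extra days.
Each full week contributes 5 weekdays (Mon–Fri): 9 × 5 = 45.
The 2 extra days are Sunday, Monday — 1 of them qualifies.
Total: 45 + 1 = 46.
Holidays: 1932-12-19 (Mon); 1933-01-02 (Mon); 1933-01-04 (Wed); 1933-01-15 (Sun); 1933-01-29 (Sun).
3 of the 5 holidays fall on weekdays; the rest are weekends and were already excluded.
Business days: 46 − 3 = 43.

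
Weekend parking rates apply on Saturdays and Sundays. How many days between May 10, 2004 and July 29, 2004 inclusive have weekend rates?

22

May 10, 2004 is a Monday.
The range spans 81 days (inclusive of both endpoints).
81 = 7 × 11 + 4, so there are 11 full weeks plus 4 extra days.
Each full week contributes 2 weekend days (Sat, Sun): 11 × 2 = 22.
The 4 extra days are Monday, Tuesday, Wednesday, Thursday — none qualify.
Total: 22 + 0 = 22.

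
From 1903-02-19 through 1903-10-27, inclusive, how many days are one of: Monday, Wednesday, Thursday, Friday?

1903-02-19 is a Thursday.
The range spans 251 days (inclusive of both endpoints).
251 = 7 × 35 + 6, so there are 35 full weeks plus 6 extra days.
Each full week contributes 4 days from the set (Mon, Wed, Thu, Fri): 35 × 4 = 140.
The 6 extra days are Thu, Fri, Sat, Sun, Mon, Tue — 3 of them qualify.
Total: 140 + 3 = 143.

143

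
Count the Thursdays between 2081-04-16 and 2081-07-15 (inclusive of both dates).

2081-04-16 is a Wednesday.
The range spans 91 days (inclusive of both endpoints).
91 = 7 × 13, so the span is exactly 13 full weeks.
Each full week contributes one Thursday: 13 so far.
Total: 13.

13 Thursdays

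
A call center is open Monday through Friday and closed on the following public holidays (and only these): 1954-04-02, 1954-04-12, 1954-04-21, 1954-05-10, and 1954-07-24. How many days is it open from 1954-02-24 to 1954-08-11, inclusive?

117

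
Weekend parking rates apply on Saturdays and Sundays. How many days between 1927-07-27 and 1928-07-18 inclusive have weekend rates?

1927-07-27 is a Wednesday.
That's 358 days from start to end, counting both.
358 = 7 × 51 + 1, so there are 51 full weeks plus 1 extra day.
Each full week contributes 2 weekend days (Sat, Sun): 51 × 2 = 102.
The 1 extra day is Wednesday — none qualify.
Total: 102 + 0 = 102.

102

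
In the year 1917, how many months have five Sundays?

A month has five Sundays exactly when Sunday falls within its first (length − 28) days.
Jan: 31 days, starts Mon → 5 of Mon, Tue, Wed
Feb: 28 days, starts Thu → 5 of (none)
Mar: 31 days, starts Thu → 5 of Thu, Fri, Sat
Apr: 30 days, starts Sun → 5 of Sun, Mon ✓
May: 31 days, starts Tue → 5 of Tue, Wed, Thu
Jun: 30 days, starts Fri → 5 of Fri, Sat
Jul: 31 days, starts Sun → 5 of Sun, Mon, Tue ✓
Aug: 31 days, starts Wed → 5 of Wed, Thu, Fri
Sep: 30 days, starts Sat → 5 of Sat, Sun ✓
Oct: 31 days, starts Mon → 5 of Mon, Tue, Wed
Nov: 30 days, starts Thu → 5 of Thu, Fri
Dec: 31 days, starts Sat → 5 of Sat, Sun, Mon ✓
Months with five Sundays: Apr, Jul, Sep, Dec.

4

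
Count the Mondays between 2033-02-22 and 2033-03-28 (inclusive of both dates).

2033-02-22 is a Tuesday.
The range spans 35 days (inclusive of both endpoints).
35 = 7 × 5, so the span is exactly 5 full weeks.
Each full week contributes one Monday: 5 so far.

5 Mondays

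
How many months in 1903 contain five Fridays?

A month has five Fridays exactly when Friday falls within its first (length − 28) days.
Jan: 31 days, starts Thu → 5 of Thu, Fri, Sat ✓
Feb: 28 days, starts Sun → 5 of (none)
Mar: 31 days, starts Sun → 5 of Sun, Mon, Tue
Apr: 30 days, starts Wed → 5 of Wed, Thu
May: 31 days, starts Fri → 5 of Fri, Sat, Sun ✓
Jun: 30 days, starts Mon → 5 of Mon, Tue
Jul: 31 days, starts Wed → 5 of Wed, Thu, Fri ✓
Aug: 31 days, starts Sat → 5 of Sat, Sun, Mon
Sep: 30 days, starts Tue → 5 of Tue, Wed
Oct: 31 days, starts Thu → 5 of Thu, Fri, Sat ✓
Nov: 30 days, starts Sun → 5 of Sun, Mon
Dec: 31 days, starts Tue → 5 of Tue, Wed, Thu
Months with five Fridays: Jan, May, Jul, Oct.

4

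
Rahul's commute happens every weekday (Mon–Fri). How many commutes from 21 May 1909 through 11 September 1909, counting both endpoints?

81

21 May 1909 is a Friday.
That's 114 days from start to end, counting both.
114 = 7 × 16 + 2, so there are 16 full weeks plus 2 extra days.
Each full week contributes 5 weekdays (Mon–Fri): 16 × 5 = 80.
The 2 extra days are Fri, Sat — 1 of them qualifies.
Total: 80 + 1 = 81.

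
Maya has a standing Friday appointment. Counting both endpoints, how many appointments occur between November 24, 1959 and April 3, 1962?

123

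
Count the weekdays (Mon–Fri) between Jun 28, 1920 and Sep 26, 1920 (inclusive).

65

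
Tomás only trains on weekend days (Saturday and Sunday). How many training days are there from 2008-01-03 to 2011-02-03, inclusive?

2008-01-03 is a Thursday.
The range spans 1128 days (inclusive of both endpoints).
1128 = 7 × 161 + 1, so there are 161 full weeks plus 1 extra day.
Each full week contributes 2 weekend days (Sat, Sun): 161 × 2 = 322.
The 1 extra day is Thu — none qualify.
Total: 322 + 0 = 322.

322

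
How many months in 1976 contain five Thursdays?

5

A month has five Thursdays exactly when Thursday falls within its first (length − 28) days.
Jan: 31 days, starts Thu → 5 of Thu, Fri, Sat ✓
Feb: 29 days, starts Sun → 5 of Sun
Mar: 31 days, starts Mon → 5 of Mon, Tue, Wed
Apr: 30 days, starts Thu → 5 of Thu, Fri ✓
May: 31 days, starts Sat → 5 of Sat, Sun, Mon
Jun: 30 days, starts Tue → 5 of Tue, Wed
Jul: 31 days, starts Thu → 5 of Thu, Fri, Sat ✓
Aug: 31 days, starts Sun → 5 of Sun, Mon, Tue
Sep: 30 days, starts Wed → 5 of Wed, Thu ✓
Oct: 31 days, starts Fri → 5 of Fri, Sat, Sun
Nov: 30 days, starts Mon → 5 of Mon, Tue
Dec: 31 days, starts Wed → 5 of Wed, Thu, Fri ✓
Months with five Thursdays: Jan, Apr, Jul, Sep, Dec.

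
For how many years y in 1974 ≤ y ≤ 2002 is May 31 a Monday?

4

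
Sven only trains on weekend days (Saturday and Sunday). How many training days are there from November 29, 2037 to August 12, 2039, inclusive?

177

November 29, 2037 is a Sunday.
That's 622 days from start to end, counting both.
622 = 7 × 88 + 6, so there are 88 full weeks plus 6 extra days.
Each full week contributes 2 weekend days (Sat, Sun): 88 × 2 = 176.
The 6 extra days are Sun, Mon, Tue, Wed, Thu, Fri — 1 of them qualifies.
Total: 176 + 1 = 177.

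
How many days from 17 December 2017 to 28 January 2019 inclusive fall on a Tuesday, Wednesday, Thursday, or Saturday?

17 December 2017 is a Sunday.
That's 408 days from start to end, counting both.
408 = 7 × 58 + 2, so there are 58 full weeks plus 2 extra days.
Each full week contributes 4 days from the set (Tue, Wed, Thu, Sat): 58 × 4 = 232.
The 2 extra days are Sunday, Monday — none qualify.
Total: 232 + 0 = 232.

232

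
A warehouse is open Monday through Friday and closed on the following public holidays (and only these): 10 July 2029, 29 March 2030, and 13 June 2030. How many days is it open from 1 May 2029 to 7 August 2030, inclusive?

329

1 May 2029 is a Tuesday.
From 1 May 2029 to 7 August 2030 is 464 days inclusive.
464 = 7 × 66 + 2, so there are 66 full weeks plus 2 extra days.
Each full week contributes 5 weekdays (Mon–Fri): 66 × 5 = 330.
The 2 extra days are Tuesday, Wednesday — 2 of them qualify.
Total: 330 + 2 = 332.
Holidays: 10 July 2029 (Tue); 29 March 2030 (Fri); 13 June 2030 (Thu).
All 3 holidays fall on weekdays, so subtract 3.
Business days: 332 − 3 = 329.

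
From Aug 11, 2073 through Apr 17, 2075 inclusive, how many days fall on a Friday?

Aug 11, 2073 is a Friday.
From Aug 11, 2073 to Apr 17, 2075 is 615 days inclusive.
615 = 7 × 87 + 6, so there are 87 full weeks plus 6 extra days.
Each full week contributes one Friday: 87 so far.
The 6 extra days are Fri, Sat, Sun, Mon, Tue, Wed — 1 of them qualifies.
Total: 87 + 1 = 88.

88 Fridays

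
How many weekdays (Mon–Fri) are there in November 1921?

22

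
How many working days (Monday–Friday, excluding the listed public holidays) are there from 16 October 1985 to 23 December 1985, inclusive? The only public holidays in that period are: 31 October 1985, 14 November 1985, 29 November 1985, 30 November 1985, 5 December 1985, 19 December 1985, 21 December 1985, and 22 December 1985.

44

16 October 1985 is a Wednesday.
That's 69 days from start to end, counting both.
69 = 7 × 9 + 6, so there are 9 full weeks plus 6 extra days.
Each full week contributes 5 weekdays (Mon–Fri): 9 × 5 = 45.
The 6 extra days are Wednesday, Thursday, Friday, Saturday, Sunday, Monday — 4 of them qualify.
Total: 45 + 4 = 49.
Holidays: 31 October 1985 (Thu); 14 November 1985 (Thu); 29 November 1985 (Fri); 30 November 1985 (Sat); 5 December 1985 (Thu); 19 December 1985 (Thu); 21 December 1985 (Sat); 22 December 1985 (Sun).
5 of the 8 holidays fall on weekdays; the rest are weekends and were already excluded.
Business days: 49 − 5 = 44.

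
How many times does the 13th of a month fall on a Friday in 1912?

2

The 13th falls on a Friday when the month's 13th has weekday Fri.
Jan 13 is Sat; Feb 13 is Tue; Mar 13 is Wed; Apr 13 is Sat; May 13 is Mon; Jun 13 is Thu; Jul 13 is Sat; Aug 13 is Tue; Sep 13 is Fri ✓; Oct 13 is Sun; Nov 13 is Wed; Dec 13 is Fri ✓.
Friday the 13ths: Sep, Dec.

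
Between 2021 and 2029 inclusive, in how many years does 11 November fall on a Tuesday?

Day of week of November 11 in each year:
2021: Thu, 2022: Fri, 2023: Sat, 2024: Mon, 2025: Tue ✓, 2026: Wed, 2027: Thu, 2028: Sat, 2029: Sun
Tuesdays: 2025.

1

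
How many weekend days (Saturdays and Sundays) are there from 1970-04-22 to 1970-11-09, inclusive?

58

1970-04-22 is a Wednesday.
That's 202 days from start to end, counting both.
202 = 7 × 28 + 6, so there are 28 full weeks plus 6 extra days.
Each full week contributes 2 weekend days (Sat, Sun): 28 × 2 = 56.
The 6 extra days are Wed, Thu, Fri, Sat, Sun, Mon — 2 of them qualify.
Total: 56 + 2 = 58.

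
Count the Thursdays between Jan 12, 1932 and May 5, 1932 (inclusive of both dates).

17 Thursdays

Jan 12, 1932 is a Tuesday.
That's 115 days from start to end, counting both.
115 = 7 × 16 + 3, so there are 16 full weeks plus 3 extra days.
Each full week contributes one Thursday: 16 so far.
The 3 extra days are Tue, Wed, Thu — 1 of them qualifies.
Total: 16 + 1 = 17.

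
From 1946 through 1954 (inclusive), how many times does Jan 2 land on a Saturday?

Day of week of January 2 in each year:
1946: Wed, 1947: Thu, 1948: Fri, 1949: Sun, 1950: Mon, 1951: Tue, 1952: Wed, 1953: Fri, 1954: Sat ✓
Saturdays: 1954.

1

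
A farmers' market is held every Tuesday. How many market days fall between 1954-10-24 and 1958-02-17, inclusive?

173 Tuesdays

1954-10-24 is a Sunday.
That's 1213 days from start to end, counting both.
1213 = 7 × 173 + 2, so there are 173 full weeks plus 2 extra days.
Each full week contributes one Tuesday: 173 so far.
The 2 extra days are Sun, Mon — none qualify.
Total: 173 + 0 = 173.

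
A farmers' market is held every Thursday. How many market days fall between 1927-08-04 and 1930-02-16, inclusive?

1927-08-04 is a Thursday.
That's 928 days from start to end, counting both.
928 = 7 × 132 + 4, so there are 132 full weeks plus 4 extra days.
Each full week contributes one Thursday: 132 so far.
The 4 extra days are Thursday, Friday, Saturday, Sunday — 1 of them qualifies.
Total: 132 + 1 = 133.

133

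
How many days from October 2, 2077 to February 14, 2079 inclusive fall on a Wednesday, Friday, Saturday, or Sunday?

October 2, 2077 is a Saturday.
The range spans 501 days (inclusive of both endpoints).
501 = 7 × 71 + 4, so there are 71 full weeks plus 4 extra days.
Each full week contributes 4 days from the set (Wed, Fri, Sat, Sun): 71 × 4 = 284.
The 4 extra days are Saturday, Sunday, Monday, Tuesday — 2 of them qualify.
Total: 284 + 2 = 286.

286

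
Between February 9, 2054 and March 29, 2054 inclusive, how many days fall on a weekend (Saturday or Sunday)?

February 9, 2054 is a Monday.
The range spans 49 days (inclusive of both endpoints).
49 = 7 × 7, so the span is exactly 7 full weeks.
Each full week contributes 2 weekend days (Sat, Sun): 7 × 2 = 14.

14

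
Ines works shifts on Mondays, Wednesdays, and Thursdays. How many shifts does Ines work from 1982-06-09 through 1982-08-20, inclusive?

1982-06-09 is a Wednesday.
The range spans 73 days (inclusive of both endpoints).
73 = 7 × 10 + 3, so there are 10 full weeks plus 3 extra days.
Each full week contributes 3 days from the set (Mon, Wed, Thu): 10 × 3 = 30.
The 3 extra days are Wednesday, Thursday, Friday — 2 of them qualify.
Total: 30 + 2 = 32.

32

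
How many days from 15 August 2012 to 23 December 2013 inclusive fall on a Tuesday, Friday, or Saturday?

15 August 2012 is a Wednesday.
That's 496 days from start to end, counting both.
496 = 7 × 70 + 6, so there are 70 full weeks plus 6 extra days.
Each full week contributes 3 days from the set (Tue, Fri, Sat): 70 × 3 = 210.
The 6 extra days are Wednesday, Thursday, Friday, Saturday, Sunday, Monday — 2 of them qualify.
Total: 210 + 2 = 212.

212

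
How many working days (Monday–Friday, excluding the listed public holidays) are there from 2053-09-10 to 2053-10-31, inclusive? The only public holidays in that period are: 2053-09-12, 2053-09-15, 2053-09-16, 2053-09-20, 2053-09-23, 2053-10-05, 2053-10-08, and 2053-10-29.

2053-09-10 is a Wednesday.
From 2053-09-10 to 2053-10-31 is 52 days inclusive.
52 = 7 × 7 + 3, so there are 7 full weeks plus 3 extra days.
Each full week contributes 5 weekdays (Mon–Fri): 7 × 5 = 35.
The 3 extra days are Wed, Thu, Fri — 3 of them qualify.
Total: 35 + 3 = 38.
Holidays: 2053-09-12 (Fri); 2053-09-15 (Mon); 2053-09-16 (Tue); 2053-09-20 (Sat); 2053-09-23 (Tue); 2053-10-05 (Sun); 2053-10-08 (Wed); 2053-10-29 (Wed).
6 of the 8 holidays fall on weekdays; the rest are weekends and were already excluded.
Business days: 38 − 6 = 32.

32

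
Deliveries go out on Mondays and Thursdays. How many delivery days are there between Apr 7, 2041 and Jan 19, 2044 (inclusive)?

291

Apr 7, 2041 is a Sunday.
From Apr 7, 2041 to Jan 19, 2044 is 1018 days inclusive.
1018 = 7 × 145 + 3, so there are 145 full weeks plus 3 extra days.
Each full week contributes 2 days from the set (Mon, Thu): 145 × 2 = 290.
The 3 extra days are Sun, Mon, Tue — 1 of them qualifies.
Total: 290 + 1 = 291.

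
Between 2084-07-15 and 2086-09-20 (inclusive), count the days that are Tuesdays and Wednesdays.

228

2084-07-15 is a Saturday.
From 2084-07-15 to 2086-09-20 is 798 days inclusive.
798 = 7 × 114, so the span is exactly 114 full weeks.
Each full week contributes 2 days from the set (Tue, Wed): 114 × 2 = 228.
Total: 228.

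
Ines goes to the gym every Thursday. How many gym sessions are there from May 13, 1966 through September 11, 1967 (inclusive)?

May 13, 1966 is a Friday.
That's 487 days from start to end, counting both.
487 = 7 × 69 + 4, so there are 69 full weeks plus 4 extra days.
Each full week contributes one Thursday: 69 so far.
The 4 extra days are Fri, Sat, Sun, Mon — none qualify.
Total: 69 + 0 = 69.

69 Thursdays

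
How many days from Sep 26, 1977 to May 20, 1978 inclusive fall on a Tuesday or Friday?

68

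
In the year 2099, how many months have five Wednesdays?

A month has five Wednesdays exactly when Wednesday falls within its first (length − 28) days.
Jan: 31 days, starts Thu → 5 of Thu, Fri, Sat
Feb: 28 days, starts Sun → 5 of (none)
Mar: 31 days, starts Sun → 5 of Sun, Mon, Tue
Apr: 30 days, starts Wed → 5 of Wed, Thu ✓
May: 31 days, starts Fri → 5 of Fri, Sat, Sun
Jun: 30 days, starts Mon → 5 of Mon, Tue
Jul: 31 days, starts Wed → 5 of Wed, Thu, Fri ✓
Aug: 31 days, starts Sat → 5 of Sat, Sun, Mon
Sep: 30 days, starts Tue → 5 of Tue, Wed ✓
Oct: 31 days, starts Thu → 5 of Thu, Fri, Sat
Nov: 30 days, starts Sun → 5 of Sun, Mon
Dec: 31 days, starts Tue → 5 of Tue, Wed, Thu ✓
Months with five Wednesdays: Apr, Jul, Sep, Dec.

4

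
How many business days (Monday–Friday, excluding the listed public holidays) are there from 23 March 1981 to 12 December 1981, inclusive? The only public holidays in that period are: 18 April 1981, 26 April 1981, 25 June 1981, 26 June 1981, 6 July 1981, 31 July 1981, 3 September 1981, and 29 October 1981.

184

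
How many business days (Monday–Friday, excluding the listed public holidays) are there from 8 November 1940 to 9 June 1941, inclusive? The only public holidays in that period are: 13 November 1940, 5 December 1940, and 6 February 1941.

8 November 1940 is a Friday.
That's 214 days from start to end, counting both.
214 = 7 × 30 + 4, so there are 30 full weeks plus 4 extra days.
Each full week contributes 5 weekdays (Mon–Fri): 30 × 5 = 150.
The 4 extra days are Fri, Sat, Sun, Mon — 2 of them qualify.
Total: 150 + 2 = 152.
Holidays: 13 November 1940 (Wed); 5 December 1940 (Thu); 6 February 1941 (Thu).
All 3 holidays fall on weekdays, so subtract 3.
Business days: 152 − 3 = 149.

149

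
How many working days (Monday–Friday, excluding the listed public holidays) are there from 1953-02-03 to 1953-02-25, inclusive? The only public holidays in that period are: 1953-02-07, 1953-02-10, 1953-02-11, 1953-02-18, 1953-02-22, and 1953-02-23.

13 working days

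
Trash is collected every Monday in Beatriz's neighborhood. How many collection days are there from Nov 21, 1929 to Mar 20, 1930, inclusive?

17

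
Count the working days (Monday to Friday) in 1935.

261

January 1, 1935 is a Tuesday.
That's 365 days from start to end, counting both.
365 = 7 × 52 + 1, so there are 52 full weeks plus 1 extra day.
Each full week contributes 5 weekdays (Mon–Fri): 52 × 5 = 260.
The 1 extra day is Tue — 1 of them qualifies.
Total: 260 + 1 = 261.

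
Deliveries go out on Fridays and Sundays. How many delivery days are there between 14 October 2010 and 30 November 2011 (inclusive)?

118

14 October 2010 is a Thursday.
From 14 October 2010 to 30 November 2011 is 413 days inclusive.
413 = 7 × 59, so the span is exactly 59 full weeks.
Each full week contributes 2 days from the set (Fri, Sun): 59 × 2 = 118.
Total: 118.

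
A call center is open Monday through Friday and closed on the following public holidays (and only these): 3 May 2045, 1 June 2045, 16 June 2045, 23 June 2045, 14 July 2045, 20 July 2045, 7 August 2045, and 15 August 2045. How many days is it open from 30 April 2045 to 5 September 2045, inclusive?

30 April 2045 is a Sunday.
The range spans 129 days (inclusive of both endpoints).
129 = 7 × 18 + 3, so there are 18 full weeks plus 3 extra days.
Each full week contributes 5 weekdays (Mon–Fri): 18 × 5 = 90.
The 3 extra days are Sun, Mon, Tue — 2 of them qualify.
Total: 90 + 2 = 92.
Holidays: 3 May 2045 (Wed); 1 June 2045 (Thu); 16 June 2045 (Fri); 23 June 2045 (Fri); 14 July 2045 (Fri); 20 July 2045 (Thu); 7 August 2045 (Mon); 15 August 2045 (Tue).
All 8 holidays fall on weekdays, so subtract 8.
Business days: 92 − 8 = 84.

84 working days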